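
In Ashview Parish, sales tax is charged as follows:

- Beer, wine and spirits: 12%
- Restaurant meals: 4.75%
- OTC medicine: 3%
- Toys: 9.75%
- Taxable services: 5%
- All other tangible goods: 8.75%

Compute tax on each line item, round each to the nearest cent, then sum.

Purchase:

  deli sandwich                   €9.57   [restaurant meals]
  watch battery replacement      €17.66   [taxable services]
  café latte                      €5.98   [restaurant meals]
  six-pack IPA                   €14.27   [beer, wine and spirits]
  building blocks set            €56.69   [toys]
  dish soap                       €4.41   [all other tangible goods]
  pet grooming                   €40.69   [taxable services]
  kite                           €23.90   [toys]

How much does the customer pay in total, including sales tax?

Deli sandwich €9.57: restaurant meals → 4.75% → €0.45
Watch battery replacement €17.66: taxable services → 5% → €0.88
Café latte €5.98: restaurant meals → 4.75% → €0.28
Six-pack IPA €14.27: beer, wine and spirits → 12% → €1.71
Building blocks set €56.69: toys → 9.75% → €5.53
Dish soap €4.41: all other tangible goods → 8.75% → €0.39
Pet grooming €40.69: taxable services → 5% → €2.03
Kite €23.90: toys → 9.75% → €2.33
Subtotal = €173.17; tax = €13.60; total due = €186.77

€186.77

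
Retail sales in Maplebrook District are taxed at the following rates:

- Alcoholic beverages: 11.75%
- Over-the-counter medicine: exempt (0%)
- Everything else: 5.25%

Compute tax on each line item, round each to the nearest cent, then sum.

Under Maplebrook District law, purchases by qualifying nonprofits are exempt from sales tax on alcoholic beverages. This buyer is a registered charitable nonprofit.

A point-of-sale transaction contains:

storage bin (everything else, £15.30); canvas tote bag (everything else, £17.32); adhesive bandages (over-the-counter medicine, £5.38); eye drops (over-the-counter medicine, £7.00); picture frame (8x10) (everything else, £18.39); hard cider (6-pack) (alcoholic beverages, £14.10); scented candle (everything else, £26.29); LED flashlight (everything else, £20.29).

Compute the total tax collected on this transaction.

£5.13

Storage bin £15.30: everything else → 5.25% → £0.80
Canvas tote bag £17.32: everything else → 5.25% → £0.91
Adhesive bandages £5.38: over-the-counter medicine → 0% → £0.00
Eye drops £7.00: over-the-counter medicine → 0% → £0.00
Picture frame (8x10) £18.39: everything else → 5.25% → £0.97
Hard cider (6-pack) £14.10: alcoholic beverages, buyer-exempt → 0% → £0.00
Scented candle £26.29: everything else → 5.25% → £1.38
LED flashlight £20.29: everything else → 5.25% → £1.07
Total tax = £0.80 + £0.91 + £0.97 + £1.38 + £1.07 = £5.13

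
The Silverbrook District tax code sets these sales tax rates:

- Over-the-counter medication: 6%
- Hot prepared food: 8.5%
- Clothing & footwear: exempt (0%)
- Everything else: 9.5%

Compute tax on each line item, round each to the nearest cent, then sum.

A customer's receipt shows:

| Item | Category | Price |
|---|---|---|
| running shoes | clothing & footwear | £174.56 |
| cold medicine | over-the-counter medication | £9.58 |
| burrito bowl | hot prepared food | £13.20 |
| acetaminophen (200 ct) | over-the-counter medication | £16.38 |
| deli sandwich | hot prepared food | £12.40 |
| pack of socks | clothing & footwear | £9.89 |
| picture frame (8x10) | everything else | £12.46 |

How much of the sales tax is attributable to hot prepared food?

Burrito bowl £13.20: hot prepared food → 8.5% → £1.12
Deli sandwich £12.40: hot prepared food → 8.5% → £1.05
Tax on hot prepared food = £1.12 + £1.05 = £2.17

£2.17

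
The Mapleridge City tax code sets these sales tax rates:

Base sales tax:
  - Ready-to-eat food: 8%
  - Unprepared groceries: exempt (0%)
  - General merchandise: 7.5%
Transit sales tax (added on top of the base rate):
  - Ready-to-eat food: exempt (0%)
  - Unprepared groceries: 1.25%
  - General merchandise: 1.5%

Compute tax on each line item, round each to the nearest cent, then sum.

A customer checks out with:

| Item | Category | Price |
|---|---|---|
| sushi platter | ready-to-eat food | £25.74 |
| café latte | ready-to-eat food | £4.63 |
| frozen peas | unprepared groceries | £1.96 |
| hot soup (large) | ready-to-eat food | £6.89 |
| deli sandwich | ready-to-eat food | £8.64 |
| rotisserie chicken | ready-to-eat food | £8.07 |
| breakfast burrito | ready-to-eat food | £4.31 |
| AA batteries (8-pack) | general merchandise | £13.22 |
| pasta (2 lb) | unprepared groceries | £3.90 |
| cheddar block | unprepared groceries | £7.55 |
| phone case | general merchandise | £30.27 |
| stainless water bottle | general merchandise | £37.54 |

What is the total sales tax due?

Sushi platter £25.74: ready-to-eat food → 8% + 0% transit = 8% → £2.06
Café latte £4.63: ready-to-eat food → 8% + 0% transit = 8% → £0.37
Frozen peas £1.96: unprepared groceries → 0% + 1.25% transit = 1.25% → £0.02
Hot soup (large) £6.89: ready-to-eat food → 8% + 0% transit = 8% → £0.55
Deli sandwich £8.64: ready-to-eat food → 8% + 0% transit = 8% → £0.69
Rotisserie chicken £8.07: ready-to-eat food → 8% + 0% transit = 8% → £0.65
Breakfast burrito £4.31: ready-to-eat food → 8% + 0% transit = 8% → £0.34
AA batteries (8-pack) £13.22: general merchandise → 7.5% + 1.5% transit = 9% → £1.19
Pasta (2 lb) £3.90: unprepared groceries → 0% + 1.25% transit = 1.25% → £0.05
Cheddar block £7.55: unprepared groceries → 0% + 1.25% transit = 1.25% → £0.09
Phone case £30.27: general merchandise → 7.5% + 1.5% transit = 9% → £2.72
Stainless water bottle £37.54: general merchandise → 7.5% + 1.5% transit = 9% → £3.38
Total tax = £2.06 + £0.37 + £0.02 + £0.55 + £0.69 + £0.65 + £0.34 + £1.19 + £0.05 + £0.09 + £2.72 + £3.38 = £12.11

£12.11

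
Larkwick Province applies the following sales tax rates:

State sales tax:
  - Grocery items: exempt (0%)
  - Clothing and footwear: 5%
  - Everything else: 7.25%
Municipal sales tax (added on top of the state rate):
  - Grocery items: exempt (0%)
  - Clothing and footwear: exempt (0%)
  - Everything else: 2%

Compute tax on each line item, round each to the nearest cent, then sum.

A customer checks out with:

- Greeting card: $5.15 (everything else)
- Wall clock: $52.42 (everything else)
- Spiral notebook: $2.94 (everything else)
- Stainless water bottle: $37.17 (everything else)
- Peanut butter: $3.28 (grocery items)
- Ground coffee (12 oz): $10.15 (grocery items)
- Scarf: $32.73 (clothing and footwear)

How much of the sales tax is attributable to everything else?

Greeting card $5.15: everything else → 7.25% + 2% municipal = 9.25% → $0.48
Wall clock $52.42: everything else → 7.25% + 2% municipal = 9.25% → $4.85
Spiral notebook $2.94: everything else → 7.25% + 2% municipal = 9.25% → $0.27
Stainless water bottle $37.17: everything else → 7.25% + 2% municipal = 9.25% → $3.44
Tax on everything else = $0.48 + $4.85 + $0.27 + $3.44 = $9.04

$9.04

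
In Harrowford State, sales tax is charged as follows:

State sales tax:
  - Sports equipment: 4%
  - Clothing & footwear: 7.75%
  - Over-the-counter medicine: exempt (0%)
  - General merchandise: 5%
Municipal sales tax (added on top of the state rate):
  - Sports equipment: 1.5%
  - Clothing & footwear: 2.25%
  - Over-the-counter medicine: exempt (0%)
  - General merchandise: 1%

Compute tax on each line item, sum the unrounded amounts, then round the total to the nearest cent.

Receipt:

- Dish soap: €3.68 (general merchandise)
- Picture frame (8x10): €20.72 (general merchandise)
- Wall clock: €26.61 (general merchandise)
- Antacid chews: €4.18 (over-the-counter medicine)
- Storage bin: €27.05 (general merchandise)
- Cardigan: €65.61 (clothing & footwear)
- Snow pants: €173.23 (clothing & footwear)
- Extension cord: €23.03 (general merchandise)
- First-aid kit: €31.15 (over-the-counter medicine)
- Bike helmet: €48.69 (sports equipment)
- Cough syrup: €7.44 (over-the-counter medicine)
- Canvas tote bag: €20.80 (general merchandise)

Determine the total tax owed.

Dish soap €3.68: general merchandise → 5% + 1% municipal = 6% → €0.2208
Picture frame (8x10) €20.72: general merchandise → 5% + 1% municipal = 6% → €1.2432
Wall clock €26.61: general merchandise → 5% + 1% municipal = 6% → €1.5966
Antacid chews €4.18: over-the-counter medicine → 0% + 0% municipal = 0% → €0.00
Storage bin €27.05: general merchandise → 5% + 1% municipal = 6% → €1.623
Cardigan €65.61: clothing & footwear → 7.75% + 2.25% municipal = 10% → €6.561
Snow pants €173.23: clothing & footwear → 7.75% + 2.25% municipal = 10% → €17.323
Extension cord €23.03: general merchandise → 5% + 1% municipal = 6% → €1.3818
First-aid kit €31.15: over-the-counter medicine → 0% + 0% municipal = 0% → €0.00
Bike helmet €48.69: sports equipment → 4% + 1.5% municipal = 5.5% → €2.67795
Cough syrup €7.44: over-the-counter medicine → 0% + 0% municipal = 0% → €0.00
Canvas tote bag €20.80: general merchandise → 5% + 1% municipal = 6% → €1.248
Unrounded tax sum = €33.87535 → €33.88

€33.88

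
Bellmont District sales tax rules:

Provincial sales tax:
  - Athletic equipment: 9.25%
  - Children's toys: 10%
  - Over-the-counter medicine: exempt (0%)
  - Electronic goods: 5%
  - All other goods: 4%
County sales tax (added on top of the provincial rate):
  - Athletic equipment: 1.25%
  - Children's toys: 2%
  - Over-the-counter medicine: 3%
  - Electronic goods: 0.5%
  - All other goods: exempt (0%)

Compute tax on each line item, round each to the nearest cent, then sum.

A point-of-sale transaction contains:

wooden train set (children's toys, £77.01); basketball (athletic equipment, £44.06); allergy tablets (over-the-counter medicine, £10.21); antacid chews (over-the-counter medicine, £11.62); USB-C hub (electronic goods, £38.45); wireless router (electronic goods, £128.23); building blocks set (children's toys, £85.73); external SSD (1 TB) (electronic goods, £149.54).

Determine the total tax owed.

Wooden train set £77.01: children's toys → 10% + 2% county = 12% → £9.24
Basketball £44.06: athletic equipment → 9.25% + 1.25% county = 10.5% → £4.63
Allergy tablets £10.21: over-the-counter medicine → 0% + 3% county = 3% → £0.31
Antacid chews £11.62: over-the-counter medicine → 0% + 3% county = 3% → £0.35
USB-C hub £38.45: electronic goods → 5% + 0.5% county = 5.5% → £2.11
Wireless router £128.23: electronic goods → 5% + 0.5% county = 5.5% → £7.05
Building blocks set £85.73: children's toys → 10% + 2% county = 12% → £10.29
External SSD (1 TB) £149.54: electronic goods → 5% + 0.5% county = 5.5% → £8.22
Total tax = £9.24 + £4.63 + £0.31 + £0.35 + £2.11 + £7.05 + £10.29 + £8.22 = £42.20

£42.20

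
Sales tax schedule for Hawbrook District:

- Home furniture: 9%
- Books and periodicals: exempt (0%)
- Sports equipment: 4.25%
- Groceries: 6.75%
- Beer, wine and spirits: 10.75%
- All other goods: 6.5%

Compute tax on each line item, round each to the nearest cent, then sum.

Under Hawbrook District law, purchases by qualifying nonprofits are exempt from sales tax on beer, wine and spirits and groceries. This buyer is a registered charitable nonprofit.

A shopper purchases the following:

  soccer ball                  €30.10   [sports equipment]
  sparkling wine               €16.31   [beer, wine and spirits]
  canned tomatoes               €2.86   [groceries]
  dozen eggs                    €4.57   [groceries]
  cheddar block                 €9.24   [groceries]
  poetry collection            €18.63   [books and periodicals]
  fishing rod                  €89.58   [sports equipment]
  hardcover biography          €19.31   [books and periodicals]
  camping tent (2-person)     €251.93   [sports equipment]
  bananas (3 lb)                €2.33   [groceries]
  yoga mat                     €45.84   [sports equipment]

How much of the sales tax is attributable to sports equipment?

Soccer ball €30.10: sports equipment → 4.25% → €1.28
Fishing rod €89.58: sports equipment → 4.25% → €3.81
Camping tent (2-person) €251.93: sports equipment → 4.25% → €10.71
Yoga mat €45.84: sports equipment → 4.25% → €1.95
Tax on sports equipment = €1.28 + €3.81 + €10.71 + €1.95 = €17.75

€17.75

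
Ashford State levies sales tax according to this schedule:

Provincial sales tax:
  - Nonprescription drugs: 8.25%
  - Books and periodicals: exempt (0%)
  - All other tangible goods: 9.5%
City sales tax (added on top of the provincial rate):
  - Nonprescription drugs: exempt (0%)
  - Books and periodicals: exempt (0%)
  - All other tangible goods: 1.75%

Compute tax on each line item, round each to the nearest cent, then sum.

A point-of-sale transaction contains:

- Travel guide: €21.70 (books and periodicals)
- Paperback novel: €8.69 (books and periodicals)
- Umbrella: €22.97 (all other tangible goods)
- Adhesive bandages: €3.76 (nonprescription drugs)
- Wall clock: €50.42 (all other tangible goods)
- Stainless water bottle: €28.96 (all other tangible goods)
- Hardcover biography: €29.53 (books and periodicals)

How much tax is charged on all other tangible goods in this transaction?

€11.51

Umbrella €22.97: all other tangible goods → 9.5% + 1.75% city = 11.25% → €2.58
Wall clock €50.42: all other tangible goods → 9.5% + 1.75% city = 11.25% → €5.67
Stainless water bottle €28.96: all other tangible goods → 9.5% + 1.75% city = 11.25% → €3.26
Tax on all other tangible goods = €2.58 + €5.67 + €3.26 = €11.51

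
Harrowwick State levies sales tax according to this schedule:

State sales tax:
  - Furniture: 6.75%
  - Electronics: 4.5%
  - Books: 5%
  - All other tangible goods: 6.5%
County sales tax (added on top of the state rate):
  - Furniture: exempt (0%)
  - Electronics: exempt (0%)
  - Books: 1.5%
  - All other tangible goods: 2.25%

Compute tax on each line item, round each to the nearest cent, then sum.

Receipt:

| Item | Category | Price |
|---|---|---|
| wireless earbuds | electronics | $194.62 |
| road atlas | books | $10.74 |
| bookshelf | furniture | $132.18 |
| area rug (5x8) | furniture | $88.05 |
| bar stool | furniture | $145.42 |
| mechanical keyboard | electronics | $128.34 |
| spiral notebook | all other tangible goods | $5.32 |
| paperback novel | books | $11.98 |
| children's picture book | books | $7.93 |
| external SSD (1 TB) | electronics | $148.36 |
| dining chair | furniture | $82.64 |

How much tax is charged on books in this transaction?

Road atlas $10.74: books → 5% + 1.5% county = 6.5% → $0.70
Paperback novel $11.98: books → 5% + 1.5% county = 6.5% → $0.78
Children's picture book $7.93: books → 5% + 1.5% county = 6.5% → $0.52
Tax on books = $0.70 + $0.78 + $0.52 = $2.00

$2.00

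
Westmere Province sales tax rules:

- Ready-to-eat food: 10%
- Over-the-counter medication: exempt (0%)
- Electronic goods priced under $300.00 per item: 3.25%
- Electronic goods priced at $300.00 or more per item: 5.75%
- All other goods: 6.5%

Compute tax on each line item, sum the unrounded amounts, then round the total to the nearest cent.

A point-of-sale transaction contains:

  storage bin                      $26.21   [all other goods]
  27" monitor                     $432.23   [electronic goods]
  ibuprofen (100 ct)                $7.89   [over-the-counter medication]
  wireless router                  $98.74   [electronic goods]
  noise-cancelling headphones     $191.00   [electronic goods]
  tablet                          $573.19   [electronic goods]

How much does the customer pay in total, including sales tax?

Storage bin $26.21: all other goods → 6.5% → $1.70365
27" monitor $432.23: electronic goods, $300.00 or more → 5.75% → $24.853225
Ibuprofen (100 ct) $7.89: over-the-counter medication → 0% → $0.00
Wireless router $98.74: electronic goods, under $300.00 → 3.25% → $3.20905
Noise-cancelling headphones $191.00: electronic goods, under $300.00 → 3.25% → $6.2075
Tablet $573.19: electronic goods, $300.00 or more → 5.75% → $32.958425
Subtotal = $1329.26; unrounded tax = $68.93185 → $68.93; total due = $1398.19

$1398.19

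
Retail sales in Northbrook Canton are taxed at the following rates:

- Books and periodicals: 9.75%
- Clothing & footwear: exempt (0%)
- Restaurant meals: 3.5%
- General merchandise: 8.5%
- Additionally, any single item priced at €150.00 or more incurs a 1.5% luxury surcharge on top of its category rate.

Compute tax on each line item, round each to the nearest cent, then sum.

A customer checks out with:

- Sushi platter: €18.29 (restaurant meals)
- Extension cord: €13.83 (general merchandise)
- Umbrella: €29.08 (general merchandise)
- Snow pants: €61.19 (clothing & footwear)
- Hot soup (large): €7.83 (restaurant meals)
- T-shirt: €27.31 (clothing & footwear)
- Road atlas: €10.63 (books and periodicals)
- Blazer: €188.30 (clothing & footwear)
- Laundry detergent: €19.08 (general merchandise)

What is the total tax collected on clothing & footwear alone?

Snow pants €61.19: clothing & footwear → 0% → €0.00
T-shirt €27.31: clothing & footwear → 0% → €0.00
Blazer €188.30: clothing & footwear → 0% + 1.5% surcharge = 1.5% → €2.82
Tax on clothing & footwear = €0.00 + €0.00 + €2.82 = €2.82

€2.82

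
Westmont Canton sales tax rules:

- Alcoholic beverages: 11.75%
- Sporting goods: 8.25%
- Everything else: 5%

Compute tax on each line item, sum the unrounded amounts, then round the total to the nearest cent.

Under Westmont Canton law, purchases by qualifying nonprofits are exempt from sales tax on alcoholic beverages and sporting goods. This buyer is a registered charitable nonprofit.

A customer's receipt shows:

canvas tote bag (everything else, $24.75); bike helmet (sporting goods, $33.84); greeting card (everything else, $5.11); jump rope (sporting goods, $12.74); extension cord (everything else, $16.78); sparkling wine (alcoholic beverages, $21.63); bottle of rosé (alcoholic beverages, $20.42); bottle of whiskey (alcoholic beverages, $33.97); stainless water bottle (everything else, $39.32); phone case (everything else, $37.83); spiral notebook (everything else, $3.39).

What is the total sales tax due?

Canvas tote bag $24.75: everything else → 5% → $1.2375
Bike helmet $33.84: sporting goods, buyer-exempt → 0% → $0.00
Greeting card $5.11: everything else → 5% → $0.2555
Jump rope $12.74: sporting goods, buyer-exempt → 0% → $0.00
Extension cord $16.78: everything else → 5% → $0.839
Sparkling wine $21.63: alcoholic beverages, buyer-exempt → 0% → $0.00
Bottle of rosé $20.42: alcoholic beverages, buyer-exempt → 0% → $0.00
Bottle of whiskey $33.97: alcoholic beverages, buyer-exempt → 0% → $0.00
Stainless water bottle $39.32: everything else → 5% → $1.966
Phone case $37.83: everything else → 5% → $1.8915
Spiral notebook $3.39: everything else → 5% → $0.1695
Unrounded tax sum = $6.359 → $6.36

$6.36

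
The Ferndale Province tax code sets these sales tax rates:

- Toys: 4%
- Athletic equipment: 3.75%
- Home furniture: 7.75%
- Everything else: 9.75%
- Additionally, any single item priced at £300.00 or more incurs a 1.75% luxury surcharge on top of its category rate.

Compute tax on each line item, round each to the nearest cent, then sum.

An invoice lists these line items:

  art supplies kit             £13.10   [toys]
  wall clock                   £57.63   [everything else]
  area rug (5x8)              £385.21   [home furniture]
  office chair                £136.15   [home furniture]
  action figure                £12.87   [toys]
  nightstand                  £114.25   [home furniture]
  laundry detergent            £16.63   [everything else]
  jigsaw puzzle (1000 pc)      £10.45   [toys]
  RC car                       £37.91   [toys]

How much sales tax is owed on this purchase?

Art supplies kit £13.10: toys → 4% → £0.52
Wall clock £57.63: everything else → 9.75% → £5.62
Area rug (5x8) £385.21: home furniture → 7.75% + 1.75% surcharge = 9.5% → £36.59
Office chair £136.15: home furniture → 7.75% → £10.55
Action figure £12.87: toys → 4% → £0.51
Nightstand £114.25: home furniture → 7.75% → £8.85
Laundry detergent £16.63: everything else → 9.75% → £1.62
Jigsaw puzzle (1000 pc) £10.45: toys → 4% → £0.42
RC car £37.91: toys → 4% → £1.52
Total tax = £0.52 + £5.62 + £36.59 + £10.55 + £0.51 + £8.85 + £1.62 + £0.42 + £1.52 = £66.20

£66.20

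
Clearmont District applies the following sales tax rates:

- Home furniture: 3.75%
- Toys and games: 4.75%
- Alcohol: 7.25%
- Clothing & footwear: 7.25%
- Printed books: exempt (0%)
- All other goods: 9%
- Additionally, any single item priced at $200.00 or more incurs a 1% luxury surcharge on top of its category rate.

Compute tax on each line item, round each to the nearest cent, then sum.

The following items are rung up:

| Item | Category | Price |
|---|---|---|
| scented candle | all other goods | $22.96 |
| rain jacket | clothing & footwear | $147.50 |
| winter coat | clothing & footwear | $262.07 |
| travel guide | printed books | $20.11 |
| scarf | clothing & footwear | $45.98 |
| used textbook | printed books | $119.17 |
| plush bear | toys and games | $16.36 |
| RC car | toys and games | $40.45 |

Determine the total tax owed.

Scented candle $22.96: all other goods → 9% → $2.07
Rain jacket $147.50: clothing & footwear → 7.25% → $10.69
Winter coat $262.07: clothing & footwear → 7.25% + 1% surcharge = 8.25% → $21.62
Travel guide $20.11: printed books → 0% → $0.00
Scarf $45.98: clothing & footwear → 7.25% → $3.33
Used textbook $119.17: printed books → 0% → $0.00
Plush bear $16.36: toys and games → 4.75% → $0.78
RC car $40.45: toys and games → 4.75% → $1.92
Total tax = $2.07 + $10.69 + $21.62 + $3.33 + $0.78 + $1.92 = $40.41

$40.41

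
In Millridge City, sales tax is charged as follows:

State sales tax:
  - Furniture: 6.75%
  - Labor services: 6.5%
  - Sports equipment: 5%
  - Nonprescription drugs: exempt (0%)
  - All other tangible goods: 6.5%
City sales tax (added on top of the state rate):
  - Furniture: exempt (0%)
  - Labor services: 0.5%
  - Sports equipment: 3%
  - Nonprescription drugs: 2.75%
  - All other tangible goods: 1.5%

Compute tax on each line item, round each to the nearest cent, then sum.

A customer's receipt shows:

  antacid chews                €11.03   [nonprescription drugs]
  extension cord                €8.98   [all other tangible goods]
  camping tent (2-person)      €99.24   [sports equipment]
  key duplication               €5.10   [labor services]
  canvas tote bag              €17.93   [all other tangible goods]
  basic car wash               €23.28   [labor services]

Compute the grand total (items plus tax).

€177.94

Antacid chews €11.03: nonprescription drugs → 0% + 2.75% city = 2.75% → €0.30
Extension cord €8.98: all other tangible goods → 6.5% + 1.5% city = 8% → €0.72
Camping tent (2-person) €99.24: sports equipment → 5% + 3% city = 8% → €7.94
Key duplication €5.10: labor services → 6.5% + 0.5% city = 7% → €0.36
Canvas tote bag €17.93: all other tangible goods → 6.5% + 1.5% city = 8% → €1.43
Basic car wash €23.28: labor services → 6.5% + 0.5% city = 7% → €1.63
Subtotal = €165.56; tax = €12.38; total due = €177.94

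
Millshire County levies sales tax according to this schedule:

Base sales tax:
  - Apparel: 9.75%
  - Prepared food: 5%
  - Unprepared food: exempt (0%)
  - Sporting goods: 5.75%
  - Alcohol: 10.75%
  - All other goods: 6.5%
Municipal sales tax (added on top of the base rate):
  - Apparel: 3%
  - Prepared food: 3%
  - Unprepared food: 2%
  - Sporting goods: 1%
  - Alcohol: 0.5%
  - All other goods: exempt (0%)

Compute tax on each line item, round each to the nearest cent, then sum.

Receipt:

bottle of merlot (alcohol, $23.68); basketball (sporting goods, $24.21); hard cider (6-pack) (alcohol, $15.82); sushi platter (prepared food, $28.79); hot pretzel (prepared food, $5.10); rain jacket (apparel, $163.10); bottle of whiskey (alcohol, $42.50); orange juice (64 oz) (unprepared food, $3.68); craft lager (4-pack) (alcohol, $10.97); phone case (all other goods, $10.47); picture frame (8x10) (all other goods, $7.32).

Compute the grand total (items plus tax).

Bottle of merlot $23.68: alcohol → 10.75% + 0.5% municipal = 11.25% → $2.66
Basketball $24.21: sporting goods → 5.75% + 1% municipal = 6.75% → $1.63
Hard cider (6-pack) $15.82: alcohol → 10.75% + 0.5% municipal = 11.25% → $1.78
Sushi platter $28.79: prepared food → 5% + 3% municipal = 8% → $2.30
Hot pretzel $5.10: prepared food → 5% + 3% municipal = 8% → $0.41
Rain jacket $163.10: apparel → 9.75% + 3% municipal = 12.75% → $20.80
Bottle of whiskey $42.50: alcohol → 10.75% + 0.5% municipal = 11.25% → $4.78
Orange juice (64 oz) $3.68: unprepared food → 0% + 2% municipal = 2% → $0.07
Craft lager (4-pack) $10.97: alcohol → 10.75% + 0.5% municipal = 11.25% → $1.23
Phone case $10.47: all other goods → 6.5% + 0% municipal = 6.5% → $0.68
Picture frame (8x10) $7.32: all other goods → 6.5% + 0% municipal = 6.5% → $0.48
Subtotal = $335.64; tax = $36.82; total due = $372.46

$372.46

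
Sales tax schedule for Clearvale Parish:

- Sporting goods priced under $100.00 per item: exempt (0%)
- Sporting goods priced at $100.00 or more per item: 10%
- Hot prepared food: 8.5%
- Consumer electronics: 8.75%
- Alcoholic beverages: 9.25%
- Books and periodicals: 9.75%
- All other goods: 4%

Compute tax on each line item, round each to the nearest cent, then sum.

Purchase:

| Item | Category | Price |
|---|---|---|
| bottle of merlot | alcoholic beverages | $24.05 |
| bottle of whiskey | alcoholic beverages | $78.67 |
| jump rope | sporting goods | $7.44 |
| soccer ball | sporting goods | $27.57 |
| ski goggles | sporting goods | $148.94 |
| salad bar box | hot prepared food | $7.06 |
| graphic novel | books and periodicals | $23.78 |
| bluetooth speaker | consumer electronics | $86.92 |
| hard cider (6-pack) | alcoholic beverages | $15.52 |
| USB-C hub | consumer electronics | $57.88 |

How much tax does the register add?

$41.42

Bottle of merlot $24.05: alcoholic beverages → 9.25% → $2.22
Bottle of whiskey $78.67: alcoholic beverages → 9.25% → $7.28
Jump rope $7.44: sporting goods, under $100.00 → 0% → $0.00
Soccer ball $27.57: sporting goods, under $100.00 → 0% → $0.00
Ski goggles $148.94: sporting goods, $100.00 or more → 10% → $14.89
Salad bar box $7.06: hot prepared food → 8.5% → $0.60
Graphic novel $23.78: books and periodicals → 9.75% → $2.32
Bluetooth speaker $86.92: consumer electronics → 8.75% → $7.61
Hard cider (6-pack) $15.52: alcoholic beverages → 9.25% → $1.44
USB-C hub $57.88: consumer electronics → 8.75% → $5.06
Total tax = $2.22 + $7.28 + $14.89 + $0.60 + $2.32 + $7.61 + $1.44 + $5.06 = $41.42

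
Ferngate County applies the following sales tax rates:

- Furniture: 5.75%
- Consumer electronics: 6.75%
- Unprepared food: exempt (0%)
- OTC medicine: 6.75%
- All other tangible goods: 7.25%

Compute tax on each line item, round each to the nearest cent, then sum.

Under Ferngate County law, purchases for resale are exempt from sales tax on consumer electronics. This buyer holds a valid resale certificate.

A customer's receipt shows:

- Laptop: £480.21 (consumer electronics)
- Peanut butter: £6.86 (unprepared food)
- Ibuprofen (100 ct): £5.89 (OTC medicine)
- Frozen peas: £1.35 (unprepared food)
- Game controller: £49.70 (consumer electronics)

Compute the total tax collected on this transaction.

£0.40

Laptop £480.21: consumer electronics, buyer-exempt → 0% → £0.00
Peanut butter £6.86: unprepared food → 0% → £0.00
Ibuprofen (100 ct) £5.89: OTC medicine → 6.75% → £0.40
Frozen peas £1.35: unprepared food → 0% → £0.00
Game controller £49.70: consumer electronics, buyer-exempt → 0% → £0.00
Total tax = £0.40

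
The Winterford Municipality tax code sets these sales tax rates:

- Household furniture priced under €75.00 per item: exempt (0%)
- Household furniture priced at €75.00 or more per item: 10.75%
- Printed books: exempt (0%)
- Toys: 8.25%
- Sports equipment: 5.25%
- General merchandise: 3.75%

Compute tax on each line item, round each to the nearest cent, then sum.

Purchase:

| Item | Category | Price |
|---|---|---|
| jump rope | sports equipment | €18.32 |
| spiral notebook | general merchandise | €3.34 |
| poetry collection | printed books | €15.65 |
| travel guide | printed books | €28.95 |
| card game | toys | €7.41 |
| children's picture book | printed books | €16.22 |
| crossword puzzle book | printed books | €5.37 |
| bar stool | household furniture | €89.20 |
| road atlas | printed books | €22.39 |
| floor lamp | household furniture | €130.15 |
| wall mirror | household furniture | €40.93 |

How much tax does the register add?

Jump rope €18.32: sports equipment → 5.25% → €0.96
Spiral notebook €3.34: general merchandise → 3.75% → €0.13
Poetry collection €15.65: printed books → 0% → €0.00
Travel guide €28.95: printed books → 0% → €0.00
Card game €7.41: toys → 8.25% → €0.61
Children's picture book €16.22: printed books → 0% → €0.00
Crossword puzzle book €5.37: printed books → 0% → €0.00
Bar stool €89.20: household furniture, €75.00 or more → 10.75% → €9.59
Road atlas €22.39: printed books → 0% → €0.00
Floor lamp €130.15: household furniture, €75.00 or more → 10.75% → €13.99
Wall mirror €40.93: household furniture, under €75.00 → 0% → €0.00
Total tax = €0.96 + €0.13 + €0.61 + €9.59 + €13.99 = €25.28

€25.28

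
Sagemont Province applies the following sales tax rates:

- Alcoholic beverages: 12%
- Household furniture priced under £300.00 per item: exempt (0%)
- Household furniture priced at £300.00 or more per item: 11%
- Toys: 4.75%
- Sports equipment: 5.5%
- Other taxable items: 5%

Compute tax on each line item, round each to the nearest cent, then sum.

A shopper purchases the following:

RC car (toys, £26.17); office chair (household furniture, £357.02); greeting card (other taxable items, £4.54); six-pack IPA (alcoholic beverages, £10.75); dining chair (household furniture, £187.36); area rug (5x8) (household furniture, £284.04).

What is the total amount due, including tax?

£911.91

RC car £26.17: toys → 4.75% → £1.24
Office chair £357.02: household furniture, £300.00 or more → 11% → £39.27
Greeting card £4.54: other taxable items → 5% → £0.23
Six-pack IPA £10.75: alcoholic beverages → 12% → £1.29
Dining chair £187.36: household furniture, under £300.00 → 0% → £0.00
Area rug (5x8) £284.04: household furniture, under £300.00 → 0% → £0.00
Subtotal = £869.88; tax = £42.03; total due = £911.91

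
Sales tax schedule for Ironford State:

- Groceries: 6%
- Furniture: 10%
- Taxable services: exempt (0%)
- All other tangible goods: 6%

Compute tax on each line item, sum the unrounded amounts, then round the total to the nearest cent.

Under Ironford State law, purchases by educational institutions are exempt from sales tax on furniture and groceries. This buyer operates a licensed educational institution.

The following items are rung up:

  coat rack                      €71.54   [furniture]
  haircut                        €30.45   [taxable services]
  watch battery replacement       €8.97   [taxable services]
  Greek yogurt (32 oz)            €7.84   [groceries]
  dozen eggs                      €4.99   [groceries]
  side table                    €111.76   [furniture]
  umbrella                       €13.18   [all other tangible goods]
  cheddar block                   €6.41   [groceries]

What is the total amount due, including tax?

Coat rack €71.54: furniture, buyer-exempt → 0% → €0.00
Haircut €30.45: taxable services → 0% → €0.00
Watch battery replacement €8.97: taxable services → 0% → €0.00
Greek yogurt (32 oz) €7.84: groceries, buyer-exempt → 0% → €0.00
Dozen eggs €4.99: groceries, buyer-exempt → 0% → €0.00
Side table €111.76: furniture, buyer-exempt → 0% → €0.00
Umbrella €13.18: all other tangible goods → 6% → €0.7908
Cheddar block €6.41: groceries, buyer-exempt → 0% → €0.00
Subtotal = €255.14; unrounded tax = €0.7908 → €0.79; total due = €255.93

€255.93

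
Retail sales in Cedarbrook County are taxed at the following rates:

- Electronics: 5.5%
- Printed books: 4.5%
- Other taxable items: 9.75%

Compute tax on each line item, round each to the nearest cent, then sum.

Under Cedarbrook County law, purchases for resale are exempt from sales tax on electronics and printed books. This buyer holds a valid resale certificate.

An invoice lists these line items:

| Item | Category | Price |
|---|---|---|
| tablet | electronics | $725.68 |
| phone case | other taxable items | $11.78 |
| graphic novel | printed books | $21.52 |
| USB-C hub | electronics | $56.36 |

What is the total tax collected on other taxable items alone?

Phone case $11.78: other taxable items → 9.75% → $1.15
Tax on other taxable items = $1.15

$1.15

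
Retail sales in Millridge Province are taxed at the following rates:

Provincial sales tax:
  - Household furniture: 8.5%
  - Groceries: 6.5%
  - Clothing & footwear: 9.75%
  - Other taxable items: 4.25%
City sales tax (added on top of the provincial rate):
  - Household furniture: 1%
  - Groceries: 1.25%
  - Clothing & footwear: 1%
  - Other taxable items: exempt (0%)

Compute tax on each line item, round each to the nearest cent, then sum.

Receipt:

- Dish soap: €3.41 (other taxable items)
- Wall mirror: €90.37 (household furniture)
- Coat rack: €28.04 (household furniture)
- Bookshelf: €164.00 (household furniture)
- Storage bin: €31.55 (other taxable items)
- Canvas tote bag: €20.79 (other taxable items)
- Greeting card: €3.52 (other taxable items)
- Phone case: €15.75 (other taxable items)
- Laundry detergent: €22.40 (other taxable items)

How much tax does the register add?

€30.96

Dish soap €3.41: other taxable items → 4.25% + 0% city = 4.25% → €0.14
Wall mirror €90.37: household furniture → 8.5% + 1% city = 9.5% → €8.59
Coat rack €28.04: household furniture → 8.5% + 1% city = 9.5% → €2.66
Bookshelf €164.00: household furniture → 8.5% + 1% city = 9.5% → €15.58
Storage bin €31.55: other taxable items → 4.25% + 0% city = 4.25% → €1.34
Canvas tote bag €20.79: other taxable items → 4.25% + 0% city = 4.25% → €0.88
Greeting card €3.52: other taxable items → 4.25% + 0% city = 4.25% → €0.15
Phone case €15.75: other taxable items → 4.25% + 0% city = 4.25% → €0.67
Laundry detergent €22.40: other taxable items → 4.25% + 0% city = 4.25% → €0.95
Total tax = €0.14 + €8.59 + €2.66 + €15.58 + €1.34 + €0.88 + €0.15 + €0.67 + €0.95 = €30.96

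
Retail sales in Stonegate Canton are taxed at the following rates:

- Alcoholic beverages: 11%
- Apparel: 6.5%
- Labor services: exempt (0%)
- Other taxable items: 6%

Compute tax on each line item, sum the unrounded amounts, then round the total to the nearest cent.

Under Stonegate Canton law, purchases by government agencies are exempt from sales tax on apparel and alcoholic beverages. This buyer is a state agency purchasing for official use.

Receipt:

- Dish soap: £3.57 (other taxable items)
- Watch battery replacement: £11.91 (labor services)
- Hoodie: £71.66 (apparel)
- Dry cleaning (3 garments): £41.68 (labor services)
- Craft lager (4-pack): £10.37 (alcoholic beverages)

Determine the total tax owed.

Dish soap £3.57: other taxable items → 6% → £0.2142
Watch battery replacement £11.91: labor services → 0% → £0.00
Hoodie £71.66: apparel, buyer-exempt → 0% → £0.00
Dry cleaning (3 garments) £41.68: labor services → 0% → £0.00
Craft lager (4-pack) £10.37: alcoholic beverages, buyer-exempt → 0% → £0.00
Unrounded tax sum = £0.2142 → £0.21

£0.21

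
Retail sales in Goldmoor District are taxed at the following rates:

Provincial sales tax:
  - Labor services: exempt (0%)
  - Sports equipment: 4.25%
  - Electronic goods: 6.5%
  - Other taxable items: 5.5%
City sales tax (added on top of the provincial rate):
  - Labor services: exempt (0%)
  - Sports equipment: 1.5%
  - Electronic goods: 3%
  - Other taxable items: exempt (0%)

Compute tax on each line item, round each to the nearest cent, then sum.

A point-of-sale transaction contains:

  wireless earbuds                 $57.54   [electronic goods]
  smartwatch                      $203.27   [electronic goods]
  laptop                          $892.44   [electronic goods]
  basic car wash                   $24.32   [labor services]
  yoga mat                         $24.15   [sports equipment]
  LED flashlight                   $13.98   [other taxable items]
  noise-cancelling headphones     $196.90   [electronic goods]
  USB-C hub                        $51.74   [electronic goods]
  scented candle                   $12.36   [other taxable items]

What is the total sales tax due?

$136.03

Wireless earbuds $57.54: electronic goods → 6.5% + 3% city = 9.5% → $5.47
Smartwatch $203.27: electronic goods → 6.5% + 3% city = 9.5% → $19.31
Laptop $892.44: electronic goods → 6.5% + 3% city = 9.5% → $84.78
Basic car wash $24.32: labor services → 0% + 0% city = 0% → $0.00
Yoga mat $24.15: sports equipment → 4.25% + 1.5% city = 5.75% → $1.39
LED flashlight $13.98: other taxable items → 5.5% + 0% city = 5.5% → $0.77
Noise-cancelling headphones $196.90: electronic goods → 6.5% + 3% city = 9.5% → $18.71
USB-C hub $51.74: electronic goods → 6.5% + 3% city = 9.5% → $4.92
Scented candle $12.36: other taxable items → 5.5% + 0% city = 5.5% → $0.68
Total tax = $5.47 + $19.31 + $84.78 + $1.39 + $0.77 + $18.71 + $4.92 + $0.68 = $136.03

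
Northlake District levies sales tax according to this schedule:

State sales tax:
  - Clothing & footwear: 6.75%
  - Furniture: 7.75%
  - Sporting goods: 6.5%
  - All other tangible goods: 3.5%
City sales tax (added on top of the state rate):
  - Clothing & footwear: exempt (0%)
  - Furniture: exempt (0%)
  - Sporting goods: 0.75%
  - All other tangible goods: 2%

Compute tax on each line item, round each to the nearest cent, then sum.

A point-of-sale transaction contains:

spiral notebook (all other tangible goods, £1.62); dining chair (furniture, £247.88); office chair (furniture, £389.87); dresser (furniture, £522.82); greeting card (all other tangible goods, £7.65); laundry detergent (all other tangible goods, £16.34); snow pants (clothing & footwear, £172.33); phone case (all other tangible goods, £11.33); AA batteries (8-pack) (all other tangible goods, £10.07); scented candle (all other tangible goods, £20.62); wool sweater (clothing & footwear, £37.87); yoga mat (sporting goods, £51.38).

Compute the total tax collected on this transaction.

Spiral notebook £1.62: all other tangible goods → 3.5% + 2% city = 5.5% → £0.09
Dining chair £247.88: furniture → 7.75% + 0% city = 7.75% → £19.21
Office chair £389.87: furniture → 7.75% + 0% city = 7.75% → £30.21
Dresser £522.82: furniture → 7.75% + 0% city = 7.75% → £40.52
Greeting card £7.65: all other tangible goods → 3.5% + 2% city = 5.5% → £0.42
Laundry detergent £16.34: all other tangible goods → 3.5% + 2% city = 5.5% → £0.90
Snow pants £172.33: clothing & footwear → 6.75% + 0% city = 6.75% → £11.63
Phone case £11.33: all other tangible goods → 3.5% + 2% city = 5.5% → £0.62
AA batteries (8-pack) £10.07: all other tangible goods → 3.5% + 2% city = 5.5% → £0.55
Scented candle £20.62: all other tangible goods → 3.5% + 2% city = 5.5% → £1.13
Wool sweater £37.87: clothing & footwear → 6.75% + 0% city = 6.75% → £2.56
Yoga mat £51.38: sporting goods → 6.5% + 0.75% city = 7.25% → £3.73
Total tax = £0.09 + £19.21 + £30.21 + £40.52 + £0.42 + £0.90 + £11.63 + £0.62 + £0.55 + £1.13 + £2.56 + £3.73 = £111.57

£111.57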